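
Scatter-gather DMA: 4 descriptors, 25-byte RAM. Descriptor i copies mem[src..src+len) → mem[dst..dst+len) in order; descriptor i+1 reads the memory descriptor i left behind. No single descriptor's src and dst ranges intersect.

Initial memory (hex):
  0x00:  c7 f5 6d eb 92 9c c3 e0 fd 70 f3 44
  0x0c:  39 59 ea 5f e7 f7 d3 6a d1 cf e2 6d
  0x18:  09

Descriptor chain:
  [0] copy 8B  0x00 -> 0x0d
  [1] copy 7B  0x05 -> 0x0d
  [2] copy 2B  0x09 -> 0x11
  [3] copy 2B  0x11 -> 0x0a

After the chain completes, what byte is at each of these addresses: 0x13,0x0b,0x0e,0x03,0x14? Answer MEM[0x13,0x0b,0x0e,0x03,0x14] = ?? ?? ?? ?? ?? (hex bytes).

MEM[0x13,0x0b,0x0e,0x03,0x14] = 44 f3 c3 eb e0

#0 dst[0x0d+8] := {0xc7,0xf5,0x6d,0xeb,0x92,0x9c,0xc3,0xe0}
#1 dst[0x0d+7] := {0x9c,0xc3,0xe0,0xfd,0x70,0xf3,0x44}
#2 dst[0x11+2] := {0x70,0xf3}
#3 dst[0x0a+2] := {0x70,0xf3}
query mem[0x13]=0x44, mem[0x0b]=0xf3, mem[0x0e]=0xc3, mem[0x03]=0xeb, mem[0x14]=0xe0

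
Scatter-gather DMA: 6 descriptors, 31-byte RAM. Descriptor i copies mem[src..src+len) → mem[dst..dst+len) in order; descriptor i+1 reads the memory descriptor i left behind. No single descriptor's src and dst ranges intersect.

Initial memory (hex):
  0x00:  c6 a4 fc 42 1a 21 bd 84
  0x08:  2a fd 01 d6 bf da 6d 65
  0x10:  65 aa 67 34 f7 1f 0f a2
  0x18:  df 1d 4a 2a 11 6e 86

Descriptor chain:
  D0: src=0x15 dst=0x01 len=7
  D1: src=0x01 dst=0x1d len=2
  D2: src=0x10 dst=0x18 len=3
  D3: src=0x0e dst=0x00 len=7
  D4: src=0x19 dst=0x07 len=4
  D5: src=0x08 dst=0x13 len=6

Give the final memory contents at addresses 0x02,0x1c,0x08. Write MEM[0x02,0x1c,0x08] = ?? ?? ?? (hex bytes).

MEM[0x02,0x1c,0x08] = 65 11 67

#0 dst[0x01+7] := {0x1f,0x0f,0xa2,0xdf,0x1d,0x4a,0x2a}
#1 dst[0x1d+2] := {0x1f,0x0f}
#2 dst[0x18+3] := {0x65,0xaa,0x67}
#3 dst[0x00+7] := {0x6d,0x65,0x65,0xaa,0x67,0x34,0xf7}
#4 dst[0x07+4] := {0xaa,0x67,0x2a,0x11}
#5 dst[0x13+6] := {0x67,0x2a,0x11,0xd6,0xbf,0xda}
query mem[0x02]=0x65, mem[0x1c]=0x11, mem[0x08]=0x67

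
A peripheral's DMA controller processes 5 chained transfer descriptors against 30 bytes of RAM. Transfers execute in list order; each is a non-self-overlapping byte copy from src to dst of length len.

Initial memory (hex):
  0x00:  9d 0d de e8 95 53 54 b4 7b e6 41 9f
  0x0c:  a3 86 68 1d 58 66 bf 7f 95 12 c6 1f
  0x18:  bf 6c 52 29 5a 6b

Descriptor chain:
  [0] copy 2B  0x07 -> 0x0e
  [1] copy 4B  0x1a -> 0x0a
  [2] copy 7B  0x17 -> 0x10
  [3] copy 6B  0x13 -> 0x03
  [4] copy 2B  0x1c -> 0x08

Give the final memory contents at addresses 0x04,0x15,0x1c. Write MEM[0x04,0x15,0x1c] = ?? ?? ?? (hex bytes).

MEM[0x04,0x15,0x1c] = 29 5a 5a

#0 dst[0x0e+2] := {0xb4,0x7b}
#1 dst[0x0a+4] := {0x52,0x29,0x5a,0x6b}
#2 dst[0x10+7] := {0x1f,0xbf,0x6c,0x52,0x29,0x5a,0x6b}
#3 dst[0x03+6] := {0x52,0x29,0x5a,0x6b,0x1f,0xbf}
#4 dst[0x08+2] := {0x5a,0x6b}
query mem[0x04]=0x29, mem[0x15]=0x5a, mem[0x1c]=0x5a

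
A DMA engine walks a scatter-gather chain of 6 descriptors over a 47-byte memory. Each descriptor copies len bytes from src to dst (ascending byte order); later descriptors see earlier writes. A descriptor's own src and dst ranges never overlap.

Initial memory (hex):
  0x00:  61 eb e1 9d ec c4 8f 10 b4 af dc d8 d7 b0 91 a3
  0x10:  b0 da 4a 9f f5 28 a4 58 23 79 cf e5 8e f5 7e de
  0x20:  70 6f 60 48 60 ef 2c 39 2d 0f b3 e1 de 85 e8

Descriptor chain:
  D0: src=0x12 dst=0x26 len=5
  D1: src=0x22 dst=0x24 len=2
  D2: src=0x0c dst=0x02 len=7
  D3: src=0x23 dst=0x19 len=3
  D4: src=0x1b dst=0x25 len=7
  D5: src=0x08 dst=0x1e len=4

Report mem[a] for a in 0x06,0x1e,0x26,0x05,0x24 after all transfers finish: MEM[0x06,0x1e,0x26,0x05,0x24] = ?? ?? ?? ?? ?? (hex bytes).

[0] 0x12->0x26 len=5 : 4a 9f f5 28 a4
[1] 0x22->0x24 len=2 : 60 48
[2] 0x0c->0x02 len=7 : d7 b0 91 a3 b0 da 4a
[3] 0x23->0x19 len=3 : 48 60 48
[4] 0x1b->0x25 len=7 : 48 8e f5 7e de 70 6f
[5] 0x08->0x1e len=4 : 4a af dc d8
query mem[0x06]=0xb0, mem[0x1e]=0x4a, mem[0x26]=0x8e, mem[0x05]=0xa3, mem[0x24]=0x60

MEM[0x06,0x1e,0x26,0x05,0x24] = b0 4a 8e a3 60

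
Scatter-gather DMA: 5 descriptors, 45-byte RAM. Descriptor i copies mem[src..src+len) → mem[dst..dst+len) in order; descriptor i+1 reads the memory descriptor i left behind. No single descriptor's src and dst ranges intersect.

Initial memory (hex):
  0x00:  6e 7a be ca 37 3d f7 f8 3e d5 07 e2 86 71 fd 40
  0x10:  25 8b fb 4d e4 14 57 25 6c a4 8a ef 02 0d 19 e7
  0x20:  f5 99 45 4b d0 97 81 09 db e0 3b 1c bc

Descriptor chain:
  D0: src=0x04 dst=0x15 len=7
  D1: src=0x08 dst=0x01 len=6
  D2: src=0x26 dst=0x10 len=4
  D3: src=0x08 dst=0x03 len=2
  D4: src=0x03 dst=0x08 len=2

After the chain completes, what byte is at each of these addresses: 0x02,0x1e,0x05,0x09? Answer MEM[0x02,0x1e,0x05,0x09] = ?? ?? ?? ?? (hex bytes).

MEM[0x02,0x1e,0x05,0x09] = d5 19 86 d5

#0 dst[0x15+7] := {0x37,0x3d,0xf7,0xf8,0x3e,0xd5,0x07}
#1 dst[0x01+6] := {0x3e,0xd5,0x07,0xe2,0x86,0x71}
#2 dst[0x10+4] := {0x81,0x09,0xdb,0xe0}
#3 dst[0x03+2] := {0x3e,0xd5}
#4 dst[0x08+2] := {0x3e,0xd5}
query mem[0x02]=0xd5, mem[0x1e]=0x19, mem[0x05]=0x86, mem[0x09]=0xd5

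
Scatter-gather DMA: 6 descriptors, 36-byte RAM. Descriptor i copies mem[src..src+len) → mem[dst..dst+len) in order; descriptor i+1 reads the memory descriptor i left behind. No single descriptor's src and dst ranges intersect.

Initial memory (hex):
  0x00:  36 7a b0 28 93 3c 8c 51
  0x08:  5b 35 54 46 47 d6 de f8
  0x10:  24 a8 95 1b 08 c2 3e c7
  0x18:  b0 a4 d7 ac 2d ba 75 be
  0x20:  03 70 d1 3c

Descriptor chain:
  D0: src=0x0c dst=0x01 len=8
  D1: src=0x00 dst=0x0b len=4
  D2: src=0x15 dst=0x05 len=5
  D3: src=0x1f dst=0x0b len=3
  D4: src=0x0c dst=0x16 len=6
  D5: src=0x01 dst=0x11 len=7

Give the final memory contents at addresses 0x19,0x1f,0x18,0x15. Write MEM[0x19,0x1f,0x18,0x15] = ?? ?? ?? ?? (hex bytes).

D0: mem[0x01..0x08] <- [47 d6 de f8 24 a8 95 1b]
D1: mem[0x0b..0x0e] <- [36 47 d6 de]
D2: mem[0x05..0x09] <- [c2 3e c7 b0 a4]
D3: mem[0x0b..0x0d] <- [be 03 70]
D4: mem[0x16..0x1b] <- [03 70 de f8 24 a8]
D5: mem[0x11..0x17] <- [47 d6 de f8 c2 3e c7]
query mem[0x19]=0xf8, mem[0x1f]=0xbe, mem[0x18]=0xde, mem[0x15]=0xc2

MEM[0x19,0x1f,0x18,0x15] = f8 be de c2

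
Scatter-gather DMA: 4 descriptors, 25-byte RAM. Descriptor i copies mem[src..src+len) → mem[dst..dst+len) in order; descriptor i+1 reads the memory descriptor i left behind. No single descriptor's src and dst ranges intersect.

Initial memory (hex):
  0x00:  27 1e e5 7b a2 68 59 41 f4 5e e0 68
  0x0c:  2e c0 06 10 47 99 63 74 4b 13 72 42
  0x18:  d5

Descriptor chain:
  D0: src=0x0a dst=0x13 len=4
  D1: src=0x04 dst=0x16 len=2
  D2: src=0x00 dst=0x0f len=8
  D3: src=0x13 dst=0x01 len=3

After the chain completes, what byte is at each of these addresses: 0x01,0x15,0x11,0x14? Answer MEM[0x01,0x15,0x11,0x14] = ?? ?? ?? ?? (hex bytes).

#0 dst[0x13+4] := {0xe0,0x68,0x2e,0xc0}
#1 dst[0x16+2] := {0xa2,0x68}
#2 dst[0x0f+8] := {0x27,0x1e,0xe5,0x7b,0xa2,0x68,0x59,0x41}
#3 dst[0x01+3] := {0xa2,0x68,0x59}
query mem[0x01]=0xa2, mem[0x15]=0x59, mem[0x11]=0xe5, mem[0x14]=0x68

MEM[0x01,0x15,0x11,0x14] = a2 59 e5 68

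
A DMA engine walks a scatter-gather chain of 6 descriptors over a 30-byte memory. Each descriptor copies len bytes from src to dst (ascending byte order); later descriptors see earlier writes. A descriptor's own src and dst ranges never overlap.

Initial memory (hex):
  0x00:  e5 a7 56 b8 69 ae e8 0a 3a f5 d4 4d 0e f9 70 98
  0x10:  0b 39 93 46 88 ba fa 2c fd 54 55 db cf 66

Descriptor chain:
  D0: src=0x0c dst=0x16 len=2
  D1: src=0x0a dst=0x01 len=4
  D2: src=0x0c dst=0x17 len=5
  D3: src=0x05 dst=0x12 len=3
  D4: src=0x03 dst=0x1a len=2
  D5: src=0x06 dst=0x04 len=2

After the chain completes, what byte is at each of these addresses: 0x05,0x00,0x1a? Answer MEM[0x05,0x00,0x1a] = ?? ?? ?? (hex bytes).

  after D0: wrote 2B at 0x16 = 0ef9
  after D1: wrote 4B at 0x01 = d44d0ef9
  after D2: wrote 5B at 0x17 = 0ef970980b
  after D3: wrote 3B at 0x12 = aee80a
  after D4: wrote 2B at 0x1a = 0ef9
  after D5: wrote 2B at 0x04 = e80a
query mem[0x05]=0x0a, mem[0x00]=0xe5, mem[0x1a]=0x0e

MEM[0x05,0x00,0x1a] = 0a e5 0e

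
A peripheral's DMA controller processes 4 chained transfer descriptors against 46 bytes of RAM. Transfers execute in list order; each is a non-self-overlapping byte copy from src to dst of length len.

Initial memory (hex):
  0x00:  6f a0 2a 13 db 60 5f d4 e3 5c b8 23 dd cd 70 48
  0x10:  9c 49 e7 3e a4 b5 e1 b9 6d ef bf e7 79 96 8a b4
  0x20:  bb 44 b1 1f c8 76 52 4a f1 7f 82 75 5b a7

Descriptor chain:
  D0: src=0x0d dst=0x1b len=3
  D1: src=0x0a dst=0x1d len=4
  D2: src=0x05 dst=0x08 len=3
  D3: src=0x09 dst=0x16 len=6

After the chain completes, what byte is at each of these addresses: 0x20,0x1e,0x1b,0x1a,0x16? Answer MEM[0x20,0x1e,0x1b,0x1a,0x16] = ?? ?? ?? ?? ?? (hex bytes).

  after D0: wrote 3B at 0x1b = cd7048
  after D1: wrote 4B at 0x1d = b823ddcd
  after D2: wrote 3B at 0x08 = 605fd4
  after D3: wrote 6B at 0x16 = 5fd423ddcd70
query mem[0x20]=0xcd, mem[0x1e]=0x23, mem[0x1b]=0x70, mem[0x1a]=0xcd, mem[0x16]=0x5f

MEM[0x20,0x1e,0x1b,0x1a,0x16] = cd 23 70 cd 5f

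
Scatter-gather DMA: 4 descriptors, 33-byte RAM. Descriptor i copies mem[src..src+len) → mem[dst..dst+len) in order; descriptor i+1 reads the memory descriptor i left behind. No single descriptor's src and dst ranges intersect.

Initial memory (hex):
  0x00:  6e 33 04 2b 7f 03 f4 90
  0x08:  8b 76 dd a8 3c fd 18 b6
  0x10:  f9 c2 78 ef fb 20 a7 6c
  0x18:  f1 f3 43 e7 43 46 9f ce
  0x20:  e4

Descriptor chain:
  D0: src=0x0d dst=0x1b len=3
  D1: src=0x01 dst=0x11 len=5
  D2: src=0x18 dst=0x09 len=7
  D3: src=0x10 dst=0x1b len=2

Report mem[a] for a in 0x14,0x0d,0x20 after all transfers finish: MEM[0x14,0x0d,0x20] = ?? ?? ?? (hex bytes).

MEM[0x14,0x0d,0x20] = 7f 18 e4

#0 dst[0x1b+3] := {0xfd,0x18,0xb6}
#1 dst[0x11+5] := {0x33,0x04,0x2b,0x7f,0x03}
#2 dst[0x09+7] := {0xf1,0xf3,0x43,0xfd,0x18,0xb6,0x9f}
#3 dst[0x1b+2] := {0xf9,0x33}
query mem[0x14]=0x7f, mem[0x0d]=0x18, mem[0x20]=0xe4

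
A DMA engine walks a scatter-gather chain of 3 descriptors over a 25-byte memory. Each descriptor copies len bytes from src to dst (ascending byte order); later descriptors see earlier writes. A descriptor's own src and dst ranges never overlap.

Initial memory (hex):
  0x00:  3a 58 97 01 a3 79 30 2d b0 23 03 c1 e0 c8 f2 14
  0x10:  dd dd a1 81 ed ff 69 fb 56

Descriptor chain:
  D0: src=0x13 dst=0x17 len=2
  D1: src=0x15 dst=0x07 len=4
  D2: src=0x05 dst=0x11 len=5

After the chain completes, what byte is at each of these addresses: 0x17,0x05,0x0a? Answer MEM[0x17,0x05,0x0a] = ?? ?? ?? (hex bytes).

[0] 0x13->0x17 len=2 : 81 ed
[1] 0x15->0x07 len=4 : ff 69 81 ed
[2] 0x05->0x11 len=5 : 79 30 ff 69 81
query mem[0x17]=0x81, mem[0x05]=0x79, mem[0x0a]=0xed

MEM[0x17,0x05,0x0a] = 81 79 ed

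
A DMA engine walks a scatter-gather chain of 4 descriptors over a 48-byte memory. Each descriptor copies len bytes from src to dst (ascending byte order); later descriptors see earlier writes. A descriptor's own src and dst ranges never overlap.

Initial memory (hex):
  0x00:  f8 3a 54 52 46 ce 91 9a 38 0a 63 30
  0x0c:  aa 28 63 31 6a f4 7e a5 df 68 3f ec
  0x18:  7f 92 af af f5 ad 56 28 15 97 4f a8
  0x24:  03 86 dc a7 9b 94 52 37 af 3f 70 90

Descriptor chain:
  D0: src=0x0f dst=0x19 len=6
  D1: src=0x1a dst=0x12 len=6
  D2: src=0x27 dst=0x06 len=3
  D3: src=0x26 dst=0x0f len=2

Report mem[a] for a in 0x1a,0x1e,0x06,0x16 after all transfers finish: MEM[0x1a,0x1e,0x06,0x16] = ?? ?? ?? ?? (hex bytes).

MEM[0x1a,0x1e,0x06,0x16] = 6a df a7 df

  after D0: wrote 6B at 0x19 = 316af47ea5df
  after D1: wrote 6B at 0x12 = 6af47ea5df28
  after D2: wrote 3B at 0x06 = a79b94
  after D3: wrote 2B at 0x0f = dca7
query mem[0x1a]=0x6a, mem[0x1e]=0xdf, mem[0x06]=0xa7, mem[0x16]=0xdf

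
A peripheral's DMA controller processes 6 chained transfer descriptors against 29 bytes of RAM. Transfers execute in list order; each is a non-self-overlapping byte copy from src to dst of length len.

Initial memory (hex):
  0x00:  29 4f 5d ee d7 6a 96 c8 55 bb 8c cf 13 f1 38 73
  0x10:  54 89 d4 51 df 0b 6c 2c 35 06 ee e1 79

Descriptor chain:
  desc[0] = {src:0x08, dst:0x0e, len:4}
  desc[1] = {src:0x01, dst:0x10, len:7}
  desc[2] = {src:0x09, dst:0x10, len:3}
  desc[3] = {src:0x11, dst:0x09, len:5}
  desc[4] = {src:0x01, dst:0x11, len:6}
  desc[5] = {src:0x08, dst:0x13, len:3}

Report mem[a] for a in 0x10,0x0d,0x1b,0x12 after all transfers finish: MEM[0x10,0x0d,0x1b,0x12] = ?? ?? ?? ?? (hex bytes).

MEM[0x10,0x0d,0x1b,0x12] = bb 96 e1 5d

  after D0: wrote 4B at 0x0e = 55bb8ccf
  after D1: wrote 7B at 0x10 = 4f5deed76a96c8
  after D2: wrote 3B at 0x10 = bb8ccf
  after D3: wrote 5B at 0x09 = 8ccfd76a96
  after D4: wrote 6B at 0x11 = 4f5deed76a96
  after D5: wrote 3B at 0x13 = 558ccf
query mem[0x10]=0xbb, mem[0x0d]=0x96, mem[0x1b]=0xe1, mem[0x12]=0x5d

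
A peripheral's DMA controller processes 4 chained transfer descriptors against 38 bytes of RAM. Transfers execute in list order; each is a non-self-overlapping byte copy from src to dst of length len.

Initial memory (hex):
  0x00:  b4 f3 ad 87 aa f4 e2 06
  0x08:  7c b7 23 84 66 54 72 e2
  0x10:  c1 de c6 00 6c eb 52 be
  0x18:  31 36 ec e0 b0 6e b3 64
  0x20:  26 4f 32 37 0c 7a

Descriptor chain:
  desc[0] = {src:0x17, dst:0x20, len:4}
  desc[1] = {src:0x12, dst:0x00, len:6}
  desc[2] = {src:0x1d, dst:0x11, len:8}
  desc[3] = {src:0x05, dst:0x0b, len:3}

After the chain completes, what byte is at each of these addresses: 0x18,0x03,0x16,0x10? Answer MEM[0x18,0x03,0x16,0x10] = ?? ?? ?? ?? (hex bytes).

D0: mem[0x20..0x23] <- [be 31 36 ec]
D1: mem[0x00..0x05] <- [c6 00 6c eb 52 be]
D2: mem[0x11..0x18] <- [6e b3 64 be 31 36 ec 0c]
D3: mem[0x0b..0x0d] <- [be e2 06]
query mem[0x18]=0x0c, mem[0x03]=0xeb, mem[0x16]=0x36, mem[0x10]=0xc1

MEM[0x18,0x03,0x16,0x10] = 0c eb 36 c1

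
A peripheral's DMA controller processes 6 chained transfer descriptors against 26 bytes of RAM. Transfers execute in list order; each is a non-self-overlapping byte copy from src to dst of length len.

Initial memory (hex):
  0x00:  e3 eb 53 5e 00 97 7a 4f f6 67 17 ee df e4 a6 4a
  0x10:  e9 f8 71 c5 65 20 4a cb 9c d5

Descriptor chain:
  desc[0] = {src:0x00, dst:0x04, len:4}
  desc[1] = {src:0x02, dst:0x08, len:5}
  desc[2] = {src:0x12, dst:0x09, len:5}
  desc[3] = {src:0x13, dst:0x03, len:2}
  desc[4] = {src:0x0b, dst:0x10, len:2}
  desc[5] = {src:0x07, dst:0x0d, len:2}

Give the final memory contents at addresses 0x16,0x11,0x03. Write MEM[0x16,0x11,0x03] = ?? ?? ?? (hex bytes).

MEM[0x16,0x11,0x03] = 4a 20 c5

#0 dst[0x04+4] := {0xe3,0xeb,0x53,0x5e}
#1 dst[0x08+5] := {0x53,0x5e,0xe3,0xeb,0x53}
#2 dst[0x09+5] := {0x71,0xc5,0x65,0x20,0x4a}
#3 dst[0x03+2] := {0xc5,0x65}
#4 dst[0x10+2] := {0x65,0x20}
#5 dst[0x0d+2] := {0x5e,0x53}
query mem[0x16]=0x4a, mem[0x11]=0x20, mem[0x03]=0xc5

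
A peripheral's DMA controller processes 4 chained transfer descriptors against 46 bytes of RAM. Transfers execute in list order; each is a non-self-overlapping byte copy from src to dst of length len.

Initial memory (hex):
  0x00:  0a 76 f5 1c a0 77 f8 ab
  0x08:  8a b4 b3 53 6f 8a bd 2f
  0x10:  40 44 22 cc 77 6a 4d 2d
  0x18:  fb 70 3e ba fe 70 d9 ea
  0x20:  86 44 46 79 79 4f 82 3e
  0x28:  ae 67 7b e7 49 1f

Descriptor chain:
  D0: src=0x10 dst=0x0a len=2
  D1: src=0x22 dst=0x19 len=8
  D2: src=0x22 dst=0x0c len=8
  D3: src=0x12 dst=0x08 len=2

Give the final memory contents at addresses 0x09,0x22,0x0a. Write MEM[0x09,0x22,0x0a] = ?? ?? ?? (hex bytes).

MEM[0x09,0x22,0x0a] = 67 46 40

#0 dst[0x0a+2] := {0x40,0x44}
#1 dst[0x19+8] := {0x46,0x79,0x79,0x4f,0x82,0x3e,0xae,0x67}
#2 dst[0x0c+8] := {0x46,0x79,0x79,0x4f,0x82,0x3e,0xae,0x67}
#3 dst[0x08+2] := {0xae,0x67}
query mem[0x09]=0x67, mem[0x22]=0x46, mem[0x0a]=0x40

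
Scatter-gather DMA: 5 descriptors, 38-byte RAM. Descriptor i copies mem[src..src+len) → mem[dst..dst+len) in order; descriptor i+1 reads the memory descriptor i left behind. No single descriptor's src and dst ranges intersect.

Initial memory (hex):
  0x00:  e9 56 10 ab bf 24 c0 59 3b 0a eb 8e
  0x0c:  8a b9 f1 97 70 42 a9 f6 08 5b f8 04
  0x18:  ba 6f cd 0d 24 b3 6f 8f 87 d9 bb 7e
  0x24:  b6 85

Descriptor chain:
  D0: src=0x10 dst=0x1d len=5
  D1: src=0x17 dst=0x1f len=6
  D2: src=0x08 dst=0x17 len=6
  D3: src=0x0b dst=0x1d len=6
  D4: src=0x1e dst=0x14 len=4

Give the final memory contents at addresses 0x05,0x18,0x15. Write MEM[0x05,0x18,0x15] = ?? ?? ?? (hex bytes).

D0: mem[0x1d..0x21] <- [70 42 a9 f6 08]
D1: mem[0x1f..0x24] <- [04 ba 6f cd 0d 24]
D2: mem[0x17..0x1c] <- [3b 0a eb 8e 8a b9]
D3: mem[0x1d..0x22] <- [8e 8a b9 f1 97 70]
D4: mem[0x14..0x17] <- [8a b9 f1 97]
query mem[0x05]=0x24, mem[0x18]=0x0a, mem[0x15]=0xb9

MEM[0x05,0x18,0x15] = 24 0a b9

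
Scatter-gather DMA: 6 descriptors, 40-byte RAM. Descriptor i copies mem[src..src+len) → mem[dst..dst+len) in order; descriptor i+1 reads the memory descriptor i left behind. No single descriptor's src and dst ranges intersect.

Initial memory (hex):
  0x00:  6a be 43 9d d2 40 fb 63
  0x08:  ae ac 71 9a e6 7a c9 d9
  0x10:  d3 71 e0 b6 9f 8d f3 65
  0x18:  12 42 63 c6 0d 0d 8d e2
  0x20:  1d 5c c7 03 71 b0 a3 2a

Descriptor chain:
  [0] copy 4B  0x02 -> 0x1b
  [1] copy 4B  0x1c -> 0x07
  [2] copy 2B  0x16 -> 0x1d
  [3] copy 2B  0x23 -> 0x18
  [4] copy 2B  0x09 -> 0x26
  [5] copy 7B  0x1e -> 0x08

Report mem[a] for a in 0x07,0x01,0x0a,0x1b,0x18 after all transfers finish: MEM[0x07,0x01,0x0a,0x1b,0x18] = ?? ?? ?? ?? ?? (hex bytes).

MEM[0x07,0x01,0x0a,0x1b,0x18] = 9d be 1d 43 03

  after D0: wrote 4B at 0x1b = 439dd240
  after D1: wrote 4B at 0x07 = 9dd240e2
  after D2: wrote 2B at 0x1d = f365
  after D3: wrote 2B at 0x18 = 0371
  after D4: wrote 2B at 0x26 = 40e2
  after D5: wrote 7B at 0x08 = 65e21d5cc70371
query mem[0x07]=0x9d, mem[0x01]=0xbe, mem[0x0a]=0x1d, mem[0x1b]=0x43, mem[0x18]=0x03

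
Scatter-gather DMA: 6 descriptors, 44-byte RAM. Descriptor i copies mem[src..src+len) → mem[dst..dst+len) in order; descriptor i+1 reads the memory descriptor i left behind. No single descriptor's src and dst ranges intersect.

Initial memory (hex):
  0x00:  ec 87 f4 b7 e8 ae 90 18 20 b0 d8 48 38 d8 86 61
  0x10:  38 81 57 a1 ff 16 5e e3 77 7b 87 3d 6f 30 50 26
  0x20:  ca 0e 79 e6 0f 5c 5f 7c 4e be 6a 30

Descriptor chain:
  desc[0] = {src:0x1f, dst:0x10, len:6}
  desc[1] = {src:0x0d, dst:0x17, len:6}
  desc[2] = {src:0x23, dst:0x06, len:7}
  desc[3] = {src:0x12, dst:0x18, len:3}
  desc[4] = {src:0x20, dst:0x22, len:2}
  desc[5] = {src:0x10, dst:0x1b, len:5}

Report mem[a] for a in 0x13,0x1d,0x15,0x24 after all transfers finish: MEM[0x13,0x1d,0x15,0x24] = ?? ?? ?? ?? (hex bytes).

MEM[0x13,0x1d,0x15,0x24] = 79 0e 0f 0f

  after D0: wrote 6B at 0x10 = 26ca0e79e60f
  after D1: wrote 6B at 0x17 = d8866126ca0e
  after D2: wrote 7B at 0x06 = e60f5c5f7c4ebe
  after D3: wrote 3B at 0x18 = 0e79e6
  after D4: wrote 2B at 0x22 = ca0e
  after D5: wrote 5B at 0x1b = 26ca0e79e6
query mem[0x13]=0x79, mem[0x1d]=0x0e, mem[0x15]=0x0f, mem[0x24]=0x0f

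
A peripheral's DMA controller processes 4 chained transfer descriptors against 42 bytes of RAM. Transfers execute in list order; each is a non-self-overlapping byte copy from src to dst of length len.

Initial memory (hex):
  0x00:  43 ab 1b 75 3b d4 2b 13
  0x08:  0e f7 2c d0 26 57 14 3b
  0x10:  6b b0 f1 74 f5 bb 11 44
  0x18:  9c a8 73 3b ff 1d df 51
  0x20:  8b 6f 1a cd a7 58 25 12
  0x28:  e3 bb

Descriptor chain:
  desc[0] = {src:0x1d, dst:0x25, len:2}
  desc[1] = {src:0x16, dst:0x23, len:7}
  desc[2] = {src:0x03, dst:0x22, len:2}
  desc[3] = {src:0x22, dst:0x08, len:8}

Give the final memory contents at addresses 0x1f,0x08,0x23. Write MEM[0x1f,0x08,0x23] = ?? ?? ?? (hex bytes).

  after D0: wrote 2B at 0x25 = 1ddf
  after D1: wrote 7B at 0x23 = 11449ca8733bff
  after D2: wrote 2B at 0x22 = 753b
  after D3: wrote 8B at 0x08 = 753b449ca8733bff
query mem[0x1f]=0x51, mem[0x08]=0x75, mem[0x23]=0x3b

MEM[0x1f,0x08,0x23] = 51 75 3b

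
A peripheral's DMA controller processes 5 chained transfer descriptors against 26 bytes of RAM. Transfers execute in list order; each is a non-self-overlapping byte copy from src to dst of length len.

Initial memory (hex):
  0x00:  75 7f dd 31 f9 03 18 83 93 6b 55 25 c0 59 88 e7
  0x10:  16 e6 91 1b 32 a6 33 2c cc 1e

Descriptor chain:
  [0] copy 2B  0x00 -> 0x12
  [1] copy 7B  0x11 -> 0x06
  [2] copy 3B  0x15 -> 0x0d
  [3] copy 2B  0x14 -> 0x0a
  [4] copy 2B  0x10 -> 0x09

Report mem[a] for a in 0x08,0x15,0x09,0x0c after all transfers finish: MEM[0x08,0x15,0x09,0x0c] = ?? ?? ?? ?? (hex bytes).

MEM[0x08,0x15,0x09,0x0c] = 7f a6 16 2c

[0] 0x00->0x12 len=2 : 75 7f
[1] 0x11->0x06 len=7 : e6 75 7f 32 a6 33 2c
[2] 0x15->0x0d len=3 : a6 33 2c
[3] 0x14->0x0a len=2 : 32 a6
[4] 0x10->0x09 len=2 : 16 e6
query mem[0x08]=0x7f, mem[0x15]=0xa6, mem[0x09]=0x16, mem[0x0c]=0x2c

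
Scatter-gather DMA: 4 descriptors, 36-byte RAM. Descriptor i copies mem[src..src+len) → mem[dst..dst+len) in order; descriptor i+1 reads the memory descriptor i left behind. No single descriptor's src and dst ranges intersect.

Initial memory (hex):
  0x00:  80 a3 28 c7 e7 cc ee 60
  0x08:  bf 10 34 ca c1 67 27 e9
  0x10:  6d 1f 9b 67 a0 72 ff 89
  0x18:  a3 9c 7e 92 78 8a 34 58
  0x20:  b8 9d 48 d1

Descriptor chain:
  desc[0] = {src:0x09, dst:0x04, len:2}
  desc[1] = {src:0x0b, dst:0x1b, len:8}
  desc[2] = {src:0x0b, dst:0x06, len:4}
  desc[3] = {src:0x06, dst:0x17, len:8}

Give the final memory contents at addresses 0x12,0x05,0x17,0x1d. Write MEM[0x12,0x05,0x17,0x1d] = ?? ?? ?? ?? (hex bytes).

MEM[0x12,0x05,0x17,0x1d] = 9b 34 ca c1

  after D0: wrote 2B at 0x04 = 1034
  after D1: wrote 8B at 0x1b = cac16727e96d1f9b
  after D2: wrote 4B at 0x06 = cac16727
  after D3: wrote 8B at 0x17 = cac1672734cac167
query mem[0x12]=0x9b, mem[0x05]=0x34, mem[0x17]=0xca, mem[0x1d]=0xc1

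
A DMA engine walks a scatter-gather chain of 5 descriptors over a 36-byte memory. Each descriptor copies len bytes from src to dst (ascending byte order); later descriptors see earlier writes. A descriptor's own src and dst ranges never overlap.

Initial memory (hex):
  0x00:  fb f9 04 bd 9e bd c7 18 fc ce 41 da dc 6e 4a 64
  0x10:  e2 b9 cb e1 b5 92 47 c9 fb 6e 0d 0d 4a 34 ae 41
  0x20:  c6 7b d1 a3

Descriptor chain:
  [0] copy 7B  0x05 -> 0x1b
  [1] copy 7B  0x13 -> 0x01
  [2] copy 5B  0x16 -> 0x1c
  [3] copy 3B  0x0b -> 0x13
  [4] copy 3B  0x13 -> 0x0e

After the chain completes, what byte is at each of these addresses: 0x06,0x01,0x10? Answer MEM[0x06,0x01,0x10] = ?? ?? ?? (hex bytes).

  after D0: wrote 7B at 0x1b = bdc718fcce41da
  after D1: wrote 7B at 0x01 = e1b59247c9fb6e
  after D2: wrote 5B at 0x1c = 47c9fb6e0d
  after D3: wrote 3B at 0x13 = dadc6e
  after D4: wrote 3B at 0x0e = dadc6e
query mem[0x06]=0xfb, mem[0x01]=0xe1, mem[0x10]=0x6e

MEM[0x06,0x01,0x10] = fb e1 6e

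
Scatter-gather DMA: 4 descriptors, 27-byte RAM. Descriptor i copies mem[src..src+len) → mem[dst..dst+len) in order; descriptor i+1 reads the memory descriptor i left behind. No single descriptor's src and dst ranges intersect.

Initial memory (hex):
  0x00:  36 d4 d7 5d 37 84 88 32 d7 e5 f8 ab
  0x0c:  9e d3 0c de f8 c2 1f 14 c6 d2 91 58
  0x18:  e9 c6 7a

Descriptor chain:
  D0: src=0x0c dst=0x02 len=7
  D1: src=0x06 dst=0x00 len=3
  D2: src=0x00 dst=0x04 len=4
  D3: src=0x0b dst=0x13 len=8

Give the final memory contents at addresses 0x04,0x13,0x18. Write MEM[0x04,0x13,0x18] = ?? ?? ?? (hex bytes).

MEM[0x04,0x13,0x18] = f8 ab f8

D0: mem[0x02..0x08] <- [9e d3 0c de f8 c2 1f]
D1: mem[0x00..0x02] <- [f8 c2 1f]
D2: mem[0x04..0x07] <- [f8 c2 1f d3]
D3: mem[0x13..0x1a] <- [ab 9e d3 0c de f8 c2 1f]
query mem[0x04]=0xf8, mem[0x13]=0xab, mem[0x18]=0xf8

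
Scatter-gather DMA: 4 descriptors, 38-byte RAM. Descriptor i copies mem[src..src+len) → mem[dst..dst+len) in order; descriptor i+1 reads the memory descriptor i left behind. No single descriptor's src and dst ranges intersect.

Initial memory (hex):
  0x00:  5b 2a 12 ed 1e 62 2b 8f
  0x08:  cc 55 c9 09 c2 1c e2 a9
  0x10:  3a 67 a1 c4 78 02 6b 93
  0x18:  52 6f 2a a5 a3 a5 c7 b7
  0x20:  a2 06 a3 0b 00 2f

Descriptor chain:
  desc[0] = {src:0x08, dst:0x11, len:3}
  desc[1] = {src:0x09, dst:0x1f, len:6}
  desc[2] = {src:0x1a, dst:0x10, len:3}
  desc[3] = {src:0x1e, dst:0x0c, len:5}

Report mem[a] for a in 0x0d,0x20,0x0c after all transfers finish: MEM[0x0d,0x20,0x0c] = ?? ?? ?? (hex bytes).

MEM[0x0d,0x20,0x0c] = 55 c9 c7

  after D0: wrote 3B at 0x11 = cc55c9
  after D1: wrote 6B at 0x1f = 55c909c21ce2
  after D2: wrote 3B at 0x10 = 2aa5a3
  after D3: wrote 5B at 0x0c = c755c909c2
query mem[0x0d]=0x55, mem[0x20]=0xc9, mem[0x0c]=0xc7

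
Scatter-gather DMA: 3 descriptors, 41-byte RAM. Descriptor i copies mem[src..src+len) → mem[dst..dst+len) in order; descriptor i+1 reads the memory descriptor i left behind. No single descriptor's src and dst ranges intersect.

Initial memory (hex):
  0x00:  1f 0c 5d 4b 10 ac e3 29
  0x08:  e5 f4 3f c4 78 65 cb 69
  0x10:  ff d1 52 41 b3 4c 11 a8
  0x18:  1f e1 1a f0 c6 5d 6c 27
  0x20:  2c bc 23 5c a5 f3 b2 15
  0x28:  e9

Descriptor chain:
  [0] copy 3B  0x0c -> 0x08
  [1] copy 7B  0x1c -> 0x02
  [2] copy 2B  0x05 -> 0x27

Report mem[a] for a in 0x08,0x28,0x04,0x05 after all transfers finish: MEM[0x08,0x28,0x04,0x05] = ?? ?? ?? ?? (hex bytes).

#0 dst[0x08+3] := {0x78,0x65,0xcb}
#1 dst[0x02+7] := {0xc6,0x5d,0x6c,0x27,0x2c,0xbc,0x23}
#2 dst[0x27+2] := {0x27,0x2c}
query mem[0x08]=0x23, mem[0x28]=0x2c, mem[0x04]=0x6c, mem[0x05]=0x27

MEM[0x08,0x28,0x04,0x05] = 23 2c 6c 27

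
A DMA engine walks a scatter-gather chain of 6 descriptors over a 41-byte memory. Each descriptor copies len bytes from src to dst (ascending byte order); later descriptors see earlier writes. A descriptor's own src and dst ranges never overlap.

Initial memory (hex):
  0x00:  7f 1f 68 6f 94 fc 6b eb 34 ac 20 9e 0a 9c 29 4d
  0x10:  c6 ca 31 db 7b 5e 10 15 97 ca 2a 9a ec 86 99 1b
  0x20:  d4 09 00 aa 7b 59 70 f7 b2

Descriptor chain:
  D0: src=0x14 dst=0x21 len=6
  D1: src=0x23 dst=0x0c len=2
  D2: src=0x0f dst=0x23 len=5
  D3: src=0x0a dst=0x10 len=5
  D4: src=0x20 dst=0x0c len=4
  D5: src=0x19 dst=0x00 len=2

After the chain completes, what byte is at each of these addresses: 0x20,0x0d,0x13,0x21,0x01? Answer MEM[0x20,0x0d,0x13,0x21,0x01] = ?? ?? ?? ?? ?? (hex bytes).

#0 dst[0x21+6] := {0x7b,0x5e,0x10,0x15,0x97,0xca}
#1 dst[0x0c+2] := {0x10,0x15}
#2 dst[0x23+5] := {0x4d,0xc6,0xca,0x31,0xdb}
#3 dst[0x10+5] := {0x20,0x9e,0x10,0x15,0x29}
#4 dst[0x0c+4] := {0xd4,0x7b,0x5e,0x4d}
#5 dst[0x00+2] := {0xca,0x2a}
query mem[0x20]=0xd4, mem[0x0d]=0x7b, mem[0x13]=0x15, mem[0x21]=0x7b, mem[0x01]=0x2a

MEM[0x20,0x0d,0x13,0x21,0x01] = d4 7b 15 7b 2a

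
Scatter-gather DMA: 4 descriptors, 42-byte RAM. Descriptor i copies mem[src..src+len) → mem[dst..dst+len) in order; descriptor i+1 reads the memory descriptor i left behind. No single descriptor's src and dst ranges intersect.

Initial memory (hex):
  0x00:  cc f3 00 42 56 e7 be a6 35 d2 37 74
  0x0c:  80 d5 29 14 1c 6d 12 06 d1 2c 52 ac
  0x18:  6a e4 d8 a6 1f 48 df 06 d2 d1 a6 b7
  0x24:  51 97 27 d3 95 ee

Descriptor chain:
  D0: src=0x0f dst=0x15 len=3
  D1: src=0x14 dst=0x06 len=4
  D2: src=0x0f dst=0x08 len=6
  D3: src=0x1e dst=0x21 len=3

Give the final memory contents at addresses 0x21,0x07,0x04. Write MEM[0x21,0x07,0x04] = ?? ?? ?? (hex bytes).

  after D0: wrote 3B at 0x15 = 141c6d
  after D1: wrote 4B at 0x06 = d1141c6d
  after D2: wrote 6B at 0x08 = 141c6d1206d1
  after D3: wrote 3B at 0x21 = df06d2
query mem[0x21]=0xdf, mem[0x07]=0x14, mem[0x04]=0x56

MEM[0x21,0x07,0x04] = df 14 56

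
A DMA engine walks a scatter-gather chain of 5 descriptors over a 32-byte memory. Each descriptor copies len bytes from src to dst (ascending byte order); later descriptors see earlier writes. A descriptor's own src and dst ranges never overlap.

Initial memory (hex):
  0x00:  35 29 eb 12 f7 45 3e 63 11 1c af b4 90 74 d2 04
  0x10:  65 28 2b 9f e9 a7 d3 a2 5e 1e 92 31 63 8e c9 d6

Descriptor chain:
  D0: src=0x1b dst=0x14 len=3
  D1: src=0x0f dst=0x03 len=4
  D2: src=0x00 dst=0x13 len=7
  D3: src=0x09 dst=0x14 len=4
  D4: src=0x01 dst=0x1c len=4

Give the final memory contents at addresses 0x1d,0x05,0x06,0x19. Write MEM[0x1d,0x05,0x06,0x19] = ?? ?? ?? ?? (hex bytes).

[0] 0x1b->0x14 len=3 : 31 63 8e
[1] 0x0f->0x03 len=4 : 04 65 28 2b
[2] 0x00->0x13 len=7 : 35 29 eb 04 65 28 2b
[3] 0x09->0x14 len=4 : 1c af b4 90
[4] 0x01->0x1c len=4 : 29 eb 04 65
query mem[0x1d]=0xeb, mem[0x05]=0x28, mem[0x06]=0x2b, mem[0x19]=0x2b

MEM[0x1d,0x05,0x06,0x19] = eb 28 2b 2b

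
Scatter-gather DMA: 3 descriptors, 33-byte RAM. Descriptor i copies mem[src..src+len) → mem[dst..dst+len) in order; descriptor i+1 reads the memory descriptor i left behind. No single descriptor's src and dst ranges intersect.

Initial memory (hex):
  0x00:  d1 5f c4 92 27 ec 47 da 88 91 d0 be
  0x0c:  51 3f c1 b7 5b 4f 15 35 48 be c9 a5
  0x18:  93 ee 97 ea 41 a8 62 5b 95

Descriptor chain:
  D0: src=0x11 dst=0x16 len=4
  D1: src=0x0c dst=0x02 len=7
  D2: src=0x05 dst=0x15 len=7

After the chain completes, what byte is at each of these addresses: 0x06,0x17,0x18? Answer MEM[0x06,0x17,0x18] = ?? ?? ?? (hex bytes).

[0] 0x11->0x16 len=4 : 4f 15 35 48
[1] 0x0c->0x02 len=7 : 51 3f c1 b7 5b 4f 15
[2] 0x05->0x15 len=7 : b7 5b 4f 15 91 d0 be
query mem[0x06]=0x5b, mem[0x17]=0x4f, mem[0x18]=0x15

MEM[0x06,0x17,0x18] = 5b 4f 15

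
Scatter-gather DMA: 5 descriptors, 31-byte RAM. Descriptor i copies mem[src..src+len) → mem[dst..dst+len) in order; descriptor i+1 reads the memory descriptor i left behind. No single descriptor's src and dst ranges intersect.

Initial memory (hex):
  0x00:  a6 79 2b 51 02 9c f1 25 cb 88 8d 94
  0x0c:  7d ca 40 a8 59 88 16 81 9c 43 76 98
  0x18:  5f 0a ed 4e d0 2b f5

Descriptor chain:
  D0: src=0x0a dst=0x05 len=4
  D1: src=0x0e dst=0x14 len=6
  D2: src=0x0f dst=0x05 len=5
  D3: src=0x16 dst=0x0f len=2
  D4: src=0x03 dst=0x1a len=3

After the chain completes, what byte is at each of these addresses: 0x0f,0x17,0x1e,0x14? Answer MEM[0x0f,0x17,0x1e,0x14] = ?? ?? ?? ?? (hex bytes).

MEM[0x0f,0x17,0x1e,0x14] = 59 88 f5 40

  after D0: wrote 4B at 0x05 = 8d947dca
  after D1: wrote 6B at 0x14 = 40a859881681
  after D2: wrote 5B at 0x05 = a859881681
  after D3: wrote 2B at 0x0f = 5988
  after D4: wrote 3B at 0x1a = 5102a8
query mem[0x0f]=0x59, mem[0x17]=0x88, mem[0x1e]=0xf5, mem[0x14]=0x40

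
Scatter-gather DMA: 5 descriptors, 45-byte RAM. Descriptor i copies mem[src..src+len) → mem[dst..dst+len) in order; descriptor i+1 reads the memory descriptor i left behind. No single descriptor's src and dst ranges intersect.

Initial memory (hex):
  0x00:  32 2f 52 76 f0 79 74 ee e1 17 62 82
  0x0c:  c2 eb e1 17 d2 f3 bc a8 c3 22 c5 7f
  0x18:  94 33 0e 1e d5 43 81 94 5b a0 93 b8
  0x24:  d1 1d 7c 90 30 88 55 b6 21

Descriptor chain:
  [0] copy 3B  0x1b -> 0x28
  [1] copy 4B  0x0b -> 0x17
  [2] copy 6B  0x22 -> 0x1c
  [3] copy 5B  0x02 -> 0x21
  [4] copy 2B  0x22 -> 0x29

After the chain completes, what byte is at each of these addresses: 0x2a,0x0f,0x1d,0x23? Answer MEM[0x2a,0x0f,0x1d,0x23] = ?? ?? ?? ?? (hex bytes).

D0: mem[0x28..0x2a] <- [1e d5 43]
D1: mem[0x17..0x1a] <- [82 c2 eb e1]
D2: mem[0x1c..0x21] <- [93 b8 d1 1d 7c 90]
D3: mem[0x21..0x25] <- [52 76 f0 79 74]
D4: mem[0x29..0x2a] <- [76 f0]
query mem[0x2a]=0xf0, mem[0x0f]=0x17, mem[0x1d]=0xb8, mem[0x23]=0xf0

MEM[0x2a,0x0f,0x1d,0x23] = f0 17 b8 f0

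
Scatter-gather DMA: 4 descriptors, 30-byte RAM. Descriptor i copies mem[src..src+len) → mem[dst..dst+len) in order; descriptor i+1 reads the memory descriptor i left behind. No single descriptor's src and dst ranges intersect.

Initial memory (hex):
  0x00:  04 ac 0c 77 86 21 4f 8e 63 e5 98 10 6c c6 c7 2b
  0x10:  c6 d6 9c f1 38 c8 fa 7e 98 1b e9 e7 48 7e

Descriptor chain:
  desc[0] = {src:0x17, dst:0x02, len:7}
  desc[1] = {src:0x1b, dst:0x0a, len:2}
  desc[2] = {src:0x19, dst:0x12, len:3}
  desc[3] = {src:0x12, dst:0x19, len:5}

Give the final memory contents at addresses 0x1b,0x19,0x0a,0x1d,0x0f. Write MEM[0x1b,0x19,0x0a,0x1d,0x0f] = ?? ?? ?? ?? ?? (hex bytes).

D0: mem[0x02..0x08] <- [7e 98 1b e9 e7 48 7e]
D1: mem[0x0a..0x0b] <- [e7 48]
D2: mem[0x12..0x14] <- [1b e9 e7]
D3: mem[0x19..0x1d] <- [1b e9 e7 c8 fa]
query mem[0x1b]=0xe7, mem[0x19]=0x1b, mem[0x0a]=0xe7, mem[0x1d]=0xfa, mem[0x0f]=0x2b

MEM[0x1b,0x19,0x0a,0x1d,0x0f] = e7 1b e7 fa 2b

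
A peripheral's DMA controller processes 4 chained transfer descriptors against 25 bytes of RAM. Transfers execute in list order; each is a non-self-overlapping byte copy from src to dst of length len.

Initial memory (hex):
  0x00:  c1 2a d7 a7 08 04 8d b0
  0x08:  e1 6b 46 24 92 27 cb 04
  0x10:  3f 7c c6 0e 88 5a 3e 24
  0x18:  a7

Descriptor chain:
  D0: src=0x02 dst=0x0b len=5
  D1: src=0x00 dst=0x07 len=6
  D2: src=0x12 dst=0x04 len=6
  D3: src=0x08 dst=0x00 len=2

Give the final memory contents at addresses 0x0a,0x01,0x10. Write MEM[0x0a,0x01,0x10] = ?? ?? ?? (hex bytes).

MEM[0x0a,0x01,0x10] = a7 24 3f

D0: mem[0x0b..0x0f] <- [d7 a7 08 04 8d]
D1: mem[0x07..0x0c] <- [c1 2a d7 a7 08 04]
D2: mem[0x04..0x09] <- [c6 0e 88 5a 3e 24]
D3: mem[0x00..0x01] <- [3e 24]
query mem[0x0a]=0xa7, mem[0x01]=0x24, mem[0x10]=0x3f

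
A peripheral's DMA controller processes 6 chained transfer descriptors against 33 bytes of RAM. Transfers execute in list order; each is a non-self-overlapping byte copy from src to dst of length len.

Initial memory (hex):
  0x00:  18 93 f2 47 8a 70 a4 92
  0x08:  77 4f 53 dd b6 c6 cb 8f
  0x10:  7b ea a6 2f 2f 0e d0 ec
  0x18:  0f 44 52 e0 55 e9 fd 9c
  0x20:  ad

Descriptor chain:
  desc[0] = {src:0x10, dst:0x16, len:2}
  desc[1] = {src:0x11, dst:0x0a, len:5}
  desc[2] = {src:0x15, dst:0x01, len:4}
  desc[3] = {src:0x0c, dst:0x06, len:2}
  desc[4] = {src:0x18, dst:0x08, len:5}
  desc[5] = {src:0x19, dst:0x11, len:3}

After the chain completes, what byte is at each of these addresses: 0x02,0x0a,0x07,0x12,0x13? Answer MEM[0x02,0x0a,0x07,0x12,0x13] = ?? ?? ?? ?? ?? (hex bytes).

[0] 0x10->0x16 len=2 : 7b ea
[1] 0x11->0x0a len=5 : ea a6 2f 2f 0e
[2] 0x15->0x01 len=4 : 0e 7b ea 0f
[3] 0x0c->0x06 len=2 : 2f 2f
[4] 0x18->0x08 len=5 : 0f 44 52 e0 55
[5] 0x19->0x11 len=3 : 44 52 e0
query mem[0x02]=0x7b, mem[0x0a]=0x52, mem[0x07]=0x2f, mem[0x12]=0x52, mem[0x13]=0xe0

MEM[0x02,0x0a,0x07,0x12,0x13] = 7b 52 2f 52 e0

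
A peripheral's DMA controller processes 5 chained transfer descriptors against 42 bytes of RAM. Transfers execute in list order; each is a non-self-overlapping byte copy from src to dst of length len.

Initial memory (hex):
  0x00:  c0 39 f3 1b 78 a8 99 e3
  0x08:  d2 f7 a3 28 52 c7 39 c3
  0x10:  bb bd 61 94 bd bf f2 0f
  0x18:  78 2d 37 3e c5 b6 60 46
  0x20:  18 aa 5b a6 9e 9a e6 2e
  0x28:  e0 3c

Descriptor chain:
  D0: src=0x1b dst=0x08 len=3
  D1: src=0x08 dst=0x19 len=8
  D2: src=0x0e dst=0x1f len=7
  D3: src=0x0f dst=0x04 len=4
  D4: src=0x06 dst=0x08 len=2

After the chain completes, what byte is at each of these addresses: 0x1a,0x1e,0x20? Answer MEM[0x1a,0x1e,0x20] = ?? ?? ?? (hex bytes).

#0 dst[0x08+3] := {0x3e,0xc5,0xb6}
#1 dst[0x19+8] := {0x3e,0xc5,0xb6,0x28,0x52,0xc7,0x39,0xc3}
#2 dst[0x1f+7] := {0x39,0xc3,0xbb,0xbd,0x61,0x94,0xbd}
#3 dst[0x04+4] := {0xc3,0xbb,0xbd,0x61}
#4 dst[0x08+2] := {0xbd,0x61}
query mem[0x1a]=0xc5, mem[0x1e]=0xc7, mem[0x20]=0xc3

MEM[0x1a,0x1e,0x20] = c5 c7 c3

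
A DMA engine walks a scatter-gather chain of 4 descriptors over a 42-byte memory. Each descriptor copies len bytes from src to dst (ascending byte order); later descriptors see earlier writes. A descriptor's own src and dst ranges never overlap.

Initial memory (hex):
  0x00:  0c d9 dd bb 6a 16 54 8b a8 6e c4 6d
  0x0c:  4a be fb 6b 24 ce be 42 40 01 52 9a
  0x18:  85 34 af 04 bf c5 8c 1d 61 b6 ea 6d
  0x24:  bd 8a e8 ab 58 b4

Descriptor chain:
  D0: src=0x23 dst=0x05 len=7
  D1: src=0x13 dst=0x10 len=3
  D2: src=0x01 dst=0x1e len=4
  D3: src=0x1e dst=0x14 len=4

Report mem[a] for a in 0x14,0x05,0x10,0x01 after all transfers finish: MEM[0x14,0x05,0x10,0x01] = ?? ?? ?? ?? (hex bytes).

MEM[0x14,0x05,0x10,0x01] = d9 6d 42 d9

  after D0: wrote 7B at 0x05 = 6dbd8ae8ab58b4
  after D1: wrote 3B at 0x10 = 424001
  after D2: wrote 4B at 0x1e = d9ddbb6a
  after D3: wrote 4B at 0x14 = d9ddbb6a
query mem[0x14]=0xd9, mem[0x05]=0x6d, mem[0x10]=0x42, mem[0x01]=0xd9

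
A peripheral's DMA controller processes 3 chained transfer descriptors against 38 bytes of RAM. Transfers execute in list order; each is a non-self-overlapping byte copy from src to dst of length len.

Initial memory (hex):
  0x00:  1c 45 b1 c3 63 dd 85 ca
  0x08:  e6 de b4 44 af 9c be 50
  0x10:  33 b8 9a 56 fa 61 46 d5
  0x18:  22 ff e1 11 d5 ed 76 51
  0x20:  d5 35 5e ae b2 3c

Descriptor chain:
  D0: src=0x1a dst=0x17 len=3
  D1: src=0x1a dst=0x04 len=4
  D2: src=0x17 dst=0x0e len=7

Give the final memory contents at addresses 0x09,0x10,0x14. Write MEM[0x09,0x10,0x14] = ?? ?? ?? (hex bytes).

MEM[0x09,0x10,0x14] = de d5 ed

  after D0: wrote 3B at 0x17 = e111d5
  after D1: wrote 4B at 0x04 = e111d5ed
  after D2: wrote 7B at 0x0e = e111d5e111d5ed
query mem[0x09]=0xde, mem[0x10]=0xd5, mem[0x14]=0xed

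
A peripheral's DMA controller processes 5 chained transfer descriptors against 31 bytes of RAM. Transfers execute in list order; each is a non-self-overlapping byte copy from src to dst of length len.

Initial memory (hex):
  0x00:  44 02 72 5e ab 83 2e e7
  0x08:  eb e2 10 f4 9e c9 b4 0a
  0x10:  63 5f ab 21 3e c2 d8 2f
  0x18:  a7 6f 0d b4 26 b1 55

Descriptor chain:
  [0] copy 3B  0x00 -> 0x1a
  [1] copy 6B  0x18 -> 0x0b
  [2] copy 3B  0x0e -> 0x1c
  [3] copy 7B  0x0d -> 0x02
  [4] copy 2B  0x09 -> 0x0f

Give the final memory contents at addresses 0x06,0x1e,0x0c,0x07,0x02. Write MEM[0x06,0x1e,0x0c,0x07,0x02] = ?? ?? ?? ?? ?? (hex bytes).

  after D0: wrote 3B at 0x1a = 440272
  after D1: wrote 6B at 0x0b = a76f440272b1
  after D2: wrote 3B at 0x1c = 0272b1
  after D3: wrote 7B at 0x02 = 440272b15fab21
  after D4: wrote 2B at 0x0f = e210
query mem[0x06]=0x5f, mem[0x1e]=0xb1, mem[0x0c]=0x6f, mem[0x07]=0xab, mem[0x02]=0x44

MEM[0x06,0x1e,0x0c,0x07,0x02] = 5f b1 6f ab 44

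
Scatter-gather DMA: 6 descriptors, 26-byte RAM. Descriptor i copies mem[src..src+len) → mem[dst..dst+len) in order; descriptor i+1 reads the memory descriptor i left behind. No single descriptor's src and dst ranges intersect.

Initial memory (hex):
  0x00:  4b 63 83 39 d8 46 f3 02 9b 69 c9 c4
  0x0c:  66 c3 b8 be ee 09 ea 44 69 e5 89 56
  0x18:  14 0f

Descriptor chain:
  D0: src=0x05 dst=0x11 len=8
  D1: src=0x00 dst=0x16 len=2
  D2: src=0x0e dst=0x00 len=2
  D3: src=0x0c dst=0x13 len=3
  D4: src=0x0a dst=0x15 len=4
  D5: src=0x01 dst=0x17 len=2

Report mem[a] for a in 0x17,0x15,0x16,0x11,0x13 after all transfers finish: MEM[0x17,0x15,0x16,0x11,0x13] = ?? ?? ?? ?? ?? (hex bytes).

MEM[0x17,0x15,0x16,0x11,0x13] = be c9 c4 46 66

#0 dst[0x11+8] := {0x46,0xf3,0x02,0x9b,0x69,0xc9,0xc4,0x66}
#1 dst[0x16+2] := {0x4b,0x63}
#2 dst[0x00+2] := {0xb8,0xbe}
#3 dst[0x13+3] := {0x66,0xc3,0xb8}
#4 dst[0x15+4] := {0xc9,0xc4,0x66,0xc3}
#5 dst[0x17+2] := {0xbe,0x83}
query mem[0x17]=0xbe, mem[0x15]=0xc9, mem[0x16]=0xc4, mem[0x11]=0x46, mem[0x13]=0x66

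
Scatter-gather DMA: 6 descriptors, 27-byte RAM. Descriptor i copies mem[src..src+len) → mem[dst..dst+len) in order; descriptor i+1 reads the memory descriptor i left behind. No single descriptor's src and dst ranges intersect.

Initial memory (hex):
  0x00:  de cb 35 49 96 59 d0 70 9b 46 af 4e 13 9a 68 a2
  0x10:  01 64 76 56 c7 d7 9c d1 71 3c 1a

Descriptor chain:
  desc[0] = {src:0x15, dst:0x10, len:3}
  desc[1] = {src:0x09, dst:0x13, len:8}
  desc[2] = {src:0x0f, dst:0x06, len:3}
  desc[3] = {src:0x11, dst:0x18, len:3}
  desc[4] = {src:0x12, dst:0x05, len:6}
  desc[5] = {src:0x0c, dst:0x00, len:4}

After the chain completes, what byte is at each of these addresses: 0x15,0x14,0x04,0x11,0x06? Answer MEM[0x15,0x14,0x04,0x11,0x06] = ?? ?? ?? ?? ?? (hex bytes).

MEM[0x15,0x14,0x04,0x11,0x06] = 4e af 96 9c 46

D0: mem[0x10..0x12] <- [d7 9c d1]
D1: mem[0x13..0x1a] <- [46 af 4e 13 9a 68 a2 d7]
D2: mem[0x06..0x08] <- [a2 d7 9c]
D3: mem[0x18..0x1a] <- [9c d1 46]
D4: mem[0x05..0x0a] <- [d1 46 af 4e 13 9a]
D5: mem[0x00..0x03] <- [13 9a 68 a2]
query mem[0x15]=0x4e, mem[0x14]=0xaf, mem[0x04]=0x96, mem[0x11]=0x9c, mem[0x06]=0x46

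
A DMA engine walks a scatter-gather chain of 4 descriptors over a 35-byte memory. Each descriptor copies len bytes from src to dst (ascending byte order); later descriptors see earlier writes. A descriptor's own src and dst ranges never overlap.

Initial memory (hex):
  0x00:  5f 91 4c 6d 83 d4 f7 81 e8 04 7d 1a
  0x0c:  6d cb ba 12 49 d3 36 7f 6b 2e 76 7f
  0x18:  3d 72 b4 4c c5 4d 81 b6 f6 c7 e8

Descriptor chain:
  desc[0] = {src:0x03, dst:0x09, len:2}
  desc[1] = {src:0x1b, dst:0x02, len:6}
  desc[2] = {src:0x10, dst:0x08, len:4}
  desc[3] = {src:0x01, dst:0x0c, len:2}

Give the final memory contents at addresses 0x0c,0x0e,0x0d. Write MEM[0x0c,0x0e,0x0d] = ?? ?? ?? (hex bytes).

MEM[0x0c,0x0e,0x0d] = 91 ba 4c

#0 dst[0x09+2] := {0x6d,0x83}
#1 dst[0x02+6] := {0x4c,0xc5,0x4d,0x81,0xb6,0xf6}
#2 dst[0x08+4] := {0x49,0xd3,0x36,0x7f}
#3 dst[0x0c+2] := {0x91,0x4c}
query mem[0x0c]=0x91, mem[0x0e]=0xba, mem[0x0d]=0x4c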